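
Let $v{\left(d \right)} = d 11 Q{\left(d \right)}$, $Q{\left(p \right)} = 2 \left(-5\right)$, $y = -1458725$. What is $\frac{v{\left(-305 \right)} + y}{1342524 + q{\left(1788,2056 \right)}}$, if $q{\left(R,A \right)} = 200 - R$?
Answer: $- \frac{1425175}{1340936} \approx -1.0628$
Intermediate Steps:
$Q{\left(p \right)} = -10$
$v{\left(d \right)} = - 110 d$ ($v{\left(d \right)} = d 11 \left(-10\right) = 11 d \left(-10\right) = - 110 d$)
$\frac{v{\left(-305 \right)} + y}{1342524 + q{\left(1788,2056 \right)}} = \frac{\left(-110\right) \left(-305\right) - 1458725}{1342524 + \left(200 - 1788\right)} = \frac{33550 - 1458725}{1342524 + \left(200 - 1788\right)} = - \frac{1425175}{1342524 - 1588} = - \frac{1425175}{1340936}$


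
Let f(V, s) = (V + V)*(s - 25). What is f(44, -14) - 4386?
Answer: -7818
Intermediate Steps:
f(V, s) = 2*V*(-25 + s) (f(V, s) = (2*V)*(-25 + s) = 2*V*(-25 + s))
f(44, -14) - 4386 = 2*44*(-25 - 14) - 4386 = 2*44*(-39) - 4386 = -3432 - 4386 = -7818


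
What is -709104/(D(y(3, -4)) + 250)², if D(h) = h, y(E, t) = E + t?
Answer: -236368/20667 ≈ -11.437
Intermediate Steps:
-709104/(D(y(3, -4)) + 250)² = -709104/((3 - 4) + 250)² = -709104/(-1 + 250)² = -709104/(249²) = -709104/62001 = -709104*1/62001 = -236368/20667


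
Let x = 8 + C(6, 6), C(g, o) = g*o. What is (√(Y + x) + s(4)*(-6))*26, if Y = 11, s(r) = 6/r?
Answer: -234 + 26*√55 ≈ -41.179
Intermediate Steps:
x = 44 (x = 8 + 6*6 = 8 + 36 = 44)
(√(Y + x) + s(4)*(-6))*26 = (√(11 + 44) + (6/4)*(-6))*26 = (√55 + (6*(¼))*(-6))*26 = (√55 + (3/2)*(-6))*26 = (√55 - 9)*26 = (-9 + √55)*26 = -234 + 26*√55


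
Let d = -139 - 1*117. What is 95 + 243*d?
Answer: -62113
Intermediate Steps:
d = -256 (d = -139 - 117 = -256)
95 + 243*d = 95 + 243*(-256) = 95 - 62208 = -62113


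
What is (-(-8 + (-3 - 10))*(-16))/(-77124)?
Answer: 28/6427 ≈ 0.0043566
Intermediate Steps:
(-(-8 + (-3 - 10))*(-16))/(-77124) = (-(-8 - 13)*(-16))*(-1/77124) = (-1*(-21)*(-16))*(-1/77124) = (21*(-16))*(-1/77124) = -336*(-1/77124) = 28/6427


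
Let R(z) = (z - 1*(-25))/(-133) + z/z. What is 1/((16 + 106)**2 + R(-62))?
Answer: 133/1979742 ≈ 6.7180e-5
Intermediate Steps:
R(z) = 108/133 - z/133 (R(z) = (z + 25)*(-1/133) + 1 = (25 + z)*(-1/133) + 1 = (-25/133 - z/133) + 1 = 108/133 - z/133)
1/((16 + 106)**2 + R(-62)) = 1/((16 + 106)**2 + (108/133 - 1/133*(-62))) = 1/(122**2 + (108/133 + 62/133)) = 1/(14884 + 170/133) = 1/(1979742/133) = 133/1979742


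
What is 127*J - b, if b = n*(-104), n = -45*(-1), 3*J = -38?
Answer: 9214/3 ≈ 3071.3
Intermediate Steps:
J = -38/3 (J = (⅓)*(-38) = -38/3 ≈ -12.667)
n = 45
b = -4680 (b = 45*(-104) = -4680)
127*J - b = 127*(-38/3) - 1*(-4680) = -4826/3 + 4680 = 9214/3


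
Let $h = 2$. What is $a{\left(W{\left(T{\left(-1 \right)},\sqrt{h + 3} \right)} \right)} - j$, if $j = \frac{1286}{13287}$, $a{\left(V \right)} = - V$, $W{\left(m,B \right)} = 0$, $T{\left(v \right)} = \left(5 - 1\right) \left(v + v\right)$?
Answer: $- \frac{1286}{13287} \approx -0.096786$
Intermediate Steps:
$T{\left(v \right)} = 8 v$ ($T{\left(v \right)} = 4 \cdot 2 v = 8 v$)
$j = \frac{1286}{13287}$ ($j = 1286 \cdot \frac{1}{13287} = \frac{1286}{13287} \approx 0.096786$)
$a{\left(W{\left(T{\left(-1 \right)},\sqrt{h + 3} \right)} \right)} - j = \left(-1\right) 0 - \frac{1286}{13287} = 0 - \frac{1286}{13287} = - \frac{1286}{13287}$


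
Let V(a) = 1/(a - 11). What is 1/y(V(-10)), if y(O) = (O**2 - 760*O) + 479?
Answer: 441/227200 ≈ 0.0019410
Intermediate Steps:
V(a) = 1/(-11 + a)
y(O) = 479 + O**2 - 760*O
1/y(V(-10)) = 1/(479 + (1/(-11 - 10))**2 - 760/(-11 - 10)) = 1/(479 + (1/(-21))**2 - 760/(-21)) = 1/(479 + (-1/21)**2 - 760*(-1/21)) = 1/(479 + 1/441 + 760/21) = 1/(227200/441) = 441/227200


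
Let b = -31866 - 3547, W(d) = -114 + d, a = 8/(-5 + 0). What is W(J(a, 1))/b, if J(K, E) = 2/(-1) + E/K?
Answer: 933/283304 ≈ 0.0032933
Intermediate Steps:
a = -8/5 (a = 8/(-5) = 8*(-⅕) = -8/5 ≈ -1.6000)
J(K, E) = -2 + E/K (J(K, E) = 2*(-1) + E/K = -2 + E/K)
b = -35413
W(J(a, 1))/b = (-114 + (-2 + 1/(-8/5)))/(-35413) = (-114 + (-2 + 1*(-5/8)))*(-1/35413) = (-114 + (-2 - 5/8))*(-1/35413) = (-114 - 21/8)*(-1/35413) = -933/8*(-1/35413) = 933/283304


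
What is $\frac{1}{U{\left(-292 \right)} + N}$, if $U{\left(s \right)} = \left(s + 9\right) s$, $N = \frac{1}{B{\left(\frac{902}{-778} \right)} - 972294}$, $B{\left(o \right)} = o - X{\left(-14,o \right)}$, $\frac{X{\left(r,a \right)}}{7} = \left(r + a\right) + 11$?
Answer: $\frac{378211491}{31253884769887} \approx 1.2101 \cdot 10^{-5}$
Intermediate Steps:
$X{\left(r,a \right)} = 77 + 7 a + 7 r$ ($X{\left(r,a \right)} = 7 \left(\left(r + a\right) + 11\right) = 7 \left(\left(a + r\right) + 11\right) = 7 \left(11 + a + r\right) = 77 + 7 a + 7 r$)
$B{\left(o \right)} = 21 - 6 o$ ($B{\left(o \right)} = o - \left(77 + 7 o + 7 \left(-14\right)\right) = o - \left(77 + 7 o - 98\right) = o - \left(-21 + 7 o\right) = 21 - 6 o$)
$N = - \frac{389}{378211491}$ ($N = \frac{1}{\left(21 - 6 \frac{902}{-778}\right) - 972294} = \frac{1}{\left(21 - 6 \cdot 902 \left(- \frac{1}{778}\right)\right) - 972294} = \frac{1}{\left(21 - - \frac{2706}{389}\right) - 972294} = \frac{1}{\left(21 + \frac{2706}{389}\right) - 972294} = \frac{1}{\frac{10875}{389} - 972294} = \frac{1}{- \frac{378211491}{389}} = - \frac{389}{378211491} \approx -1.0285 \cdot 10^{-6}$)
$U{\left(s \right)} = s \left(9 + s\right)$ ($U{\left(s \right)} = \left(9 + s\right) s = s \left(9 + s\right)$)
$\frac{1}{U{\left(-292 \right)} + N} = \frac{1}{- 292 \left(9 - 292\right) - \frac{389}{378211491}} = \frac{1}{\left(-292\right) \left(-283\right) - \frac{389}{378211491}} = \frac{1}{82636 - \frac{389}{378211491}} = \frac{1}{\frac{31253884769887}{378211491}} = \frac{378211491}{31253884769887}$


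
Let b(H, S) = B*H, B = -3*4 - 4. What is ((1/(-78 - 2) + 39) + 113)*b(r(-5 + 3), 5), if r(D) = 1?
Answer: -12159/5 ≈ -2431.8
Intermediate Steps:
B = -16 (B = -12 - 4 = -16)
b(H, S) = -16*H
((1/(-78 - 2) + 39) + 113)*b(r(-5 + 3), 5) = ((1/(-78 - 2) + 39) + 113)*(-16*1) = ((1/(-80) + 39) + 113)*(-16) = ((-1/80 + 39) + 113)*(-16) = (3119/80 + 113)*(-16) = (12159/80)*(-16) = -12159/5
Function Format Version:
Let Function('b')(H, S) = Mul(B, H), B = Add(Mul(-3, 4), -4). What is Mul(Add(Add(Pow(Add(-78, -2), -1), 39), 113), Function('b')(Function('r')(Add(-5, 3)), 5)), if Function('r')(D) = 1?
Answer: Rational(-12159, 5) ≈ -2431.8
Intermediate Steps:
B = -16 (B = Add(-12, -4) = -16)
Function('b')(H, S) = Mul(-16, H)
Mul(Add(Add(Pow(Add(-78, -2), -1), 39), 113), Function('b')(Function('r')(Add(-5, 3)), 5)) = Mul(Add(Add(Pow(Add(-78, -2), -1), 39), 113), Mul(-16, 1)) = Mul(Add(Add(Pow(-80, -1), 39), 113), -16) = Mul(Add(Add(Rational(-1, 80), 39), 113), -16) = Mul(Add(Rational(3119, 80), 113), -16) = Mul(Rational(12159, 80), -16) = Rational(-12159, 5)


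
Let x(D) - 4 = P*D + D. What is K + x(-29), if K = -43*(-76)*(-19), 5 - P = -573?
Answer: -78879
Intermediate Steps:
P = 578 (P = 5 - 1*(-573) = 5 + 573 = 578)
K = -62092 (K = 3268*(-19) = -62092)
x(D) = 4 + 579*D (x(D) = 4 + (578*D + D) = 4 + 579*D)
K + x(-29) = -62092 + (4 + 579*(-29)) = -62092 + (4 - 16791) = -62092 - 16787 = -78879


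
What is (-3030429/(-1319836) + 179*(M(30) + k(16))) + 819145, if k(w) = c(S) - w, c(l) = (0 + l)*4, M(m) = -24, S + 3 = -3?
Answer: 1066020049433/1319836 ≈ 8.0769e+5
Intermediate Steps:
S = -6 (S = -3 - 3 = -6)
c(l) = 4*l (c(l) = l*4 = 4*l)
k(w) = -24 - w (k(w) = 4*(-6) - w = -24 - w)
(-3030429/(-1319836) + 179*(M(30) + k(16))) + 819145 = (-3030429/(-1319836) + 179*(-24 + (-24 - 1*16))) + 819145 = (-3030429*(-1/1319836) + 179*(-24 + (-24 - 16))) + 819145 = (3030429/1319836 + 179*(-24 - 40)) + 819145 = (3030429/1319836 + 179*(-64)) + 819145 = (3030429/1319836 - 11456) + 819145 = -15117010787/1319836 + 819145 = 1066020049433/1319836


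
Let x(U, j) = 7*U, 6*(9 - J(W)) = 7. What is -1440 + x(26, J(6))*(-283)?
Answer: -52946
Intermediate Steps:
J(W) = 47/6 (J(W) = 9 - ⅙*7 = 9 - 7/6 = 47/6)
-1440 + x(26, J(6))*(-283) = -1440 + (7*26)*(-283) = -1440 + 182*(-283) = -1440 - 51506 = -52946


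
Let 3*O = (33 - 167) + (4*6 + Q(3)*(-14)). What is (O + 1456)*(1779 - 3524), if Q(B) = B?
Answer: -7356920/3 ≈ -2.4523e+6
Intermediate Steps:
O = -152/3 (O = ((33 - 167) + (4*6 + 3*(-14)))/3 = (-134 + (24 - 42))/3 = (-134 - 18)/3 = (1/3)*(-152) = -152/3 ≈ -50.667)
(O + 1456)*(1779 - 3524) = (-152/3 + 1456)*(1779 - 3524) = (4216/3)*(-1745) = -7356920/3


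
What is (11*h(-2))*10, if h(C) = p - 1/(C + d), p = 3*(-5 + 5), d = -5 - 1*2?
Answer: 110/9 ≈ 12.222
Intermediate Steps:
d = -7 (d = -5 - 2 = -7)
p = 0 (p = 3*0 = 0)
h(C) = -1/(-7 + C) (h(C) = 0 - 1/(C - 7) = 0 - 1/(-7 + C) = -1/(-7 + C))
(11*h(-2))*10 = (11*(-1/(-7 - 2)))*10 = (11*(-1/(-9)))*10 = (11*(-1*(-⅑)))*10 = (11*(⅑))*10 = (11/9)*10 = 110/9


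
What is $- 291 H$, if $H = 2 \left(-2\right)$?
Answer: $1164$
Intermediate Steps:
$H = -4$
$- 291 H = \left(-291\right) \left(-4\right) = 1164$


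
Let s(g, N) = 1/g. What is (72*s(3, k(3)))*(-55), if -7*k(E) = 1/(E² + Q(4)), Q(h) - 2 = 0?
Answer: -1320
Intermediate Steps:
Q(h) = 2 (Q(h) = 2 + 0 = 2)
k(E) = -1/(7*(2 + E²)) (k(E) = -1/(7*(E² + 2)) = -1/(7*(2 + E²)))
(72*s(3, k(3)))*(-55) = (72/3)*(-55) = (72*(⅓))*(-55) = 24*(-55) = -1320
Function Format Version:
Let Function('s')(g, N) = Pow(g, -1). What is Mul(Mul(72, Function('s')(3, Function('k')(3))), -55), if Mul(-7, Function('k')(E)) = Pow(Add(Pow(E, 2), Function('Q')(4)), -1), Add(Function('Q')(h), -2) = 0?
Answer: -1320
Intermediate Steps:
Function('Q')(h) = 2 (Function('Q')(h) = Add(2, 0) = 2)
Function('k')(E) = Mul(Rational(-1, 7), Pow(Add(2, Pow(E, 2)), -1)) (Function('k')(E) = Mul(Rational(-1, 7), Pow(Add(Pow(E, 2), 2), -1)) = Mul(Rational(-1, 7), Pow(Add(2, Pow(E, 2)), -1)))
Mul(Mul(72, Function('s')(3, Function('k')(3))), -55) = Mul(Mul(72, Pow(3, -1)), -55) = Mul(Mul(72, Rational(1, 3)), -55) = Mul(24, -55) = -1320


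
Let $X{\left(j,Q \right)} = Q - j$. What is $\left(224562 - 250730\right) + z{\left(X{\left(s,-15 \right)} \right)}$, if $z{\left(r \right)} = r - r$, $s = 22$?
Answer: $-26168$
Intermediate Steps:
$z{\left(r \right)} = 0$
$\left(224562 - 250730\right) + z{\left(X{\left(s,-15 \right)} \right)} = \left(224562 - 250730\right) + 0 = -26168 + 0 = -26168$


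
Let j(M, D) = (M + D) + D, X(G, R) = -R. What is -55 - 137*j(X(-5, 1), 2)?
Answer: -466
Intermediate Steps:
j(M, D) = M + 2*D (j(M, D) = (D + M) + D = M + 2*D)
-55 - 137*j(X(-5, 1), 2) = -55 - 137*(-1*1 + 2*2) = -55 - 137*(-1 + 4) = -55 - 137*3 = -55 - 411 = -466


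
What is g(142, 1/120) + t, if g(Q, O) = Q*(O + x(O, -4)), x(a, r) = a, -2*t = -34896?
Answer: 523511/30 ≈ 17450.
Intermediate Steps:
t = 17448 (t = -½*(-34896) = 17448)
g(Q, O) = 2*O*Q (g(Q, O) = Q*(O + O) = Q*(2*O) = 2*O*Q)
g(142, 1/120) + t = 2*(1/120)*142 + 17448 = 71/30 + 17448 = 523511/30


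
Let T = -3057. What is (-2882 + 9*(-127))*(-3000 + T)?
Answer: 24379425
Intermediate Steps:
(-2882 + 9*(-127))*(-3000 + T) = (-2882 + 9*(-127))*(-3000 - 3057) = (-2882 - 1143)*(-6057) = -4025*(-6057) = 24379425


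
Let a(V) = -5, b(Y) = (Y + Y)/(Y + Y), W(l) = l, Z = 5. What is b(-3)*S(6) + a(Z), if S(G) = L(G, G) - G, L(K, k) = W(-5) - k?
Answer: -22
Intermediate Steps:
b(Y) = 1 (b(Y) = (2*Y)/((2*Y)) = (2*Y)*(1/(2*Y)) = 1)
L(K, k) = -5 - k
S(G) = -5 - 2*G (S(G) = (-5 - G) - G = -5 - 2*G)
b(-3)*S(6) + a(Z) = 1*(-5 - 2*6) - 5 = 1*(-5 - 12) - 5 = 1*(-17) - 5 = -17 - 5 = -22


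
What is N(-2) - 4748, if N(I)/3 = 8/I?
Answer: -4760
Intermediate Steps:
N(I) = 24/I (N(I) = 3*(8/I) = 24/I)
N(-2) - 4748 = 24/(-2) - 4748 = 24*(-½) - 4748 = -12 - 4748 = -4760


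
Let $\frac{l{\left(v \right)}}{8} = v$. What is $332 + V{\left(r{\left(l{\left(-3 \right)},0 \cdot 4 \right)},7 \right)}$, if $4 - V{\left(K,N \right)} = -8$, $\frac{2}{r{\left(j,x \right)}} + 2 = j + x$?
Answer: $344$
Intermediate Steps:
$l{\left(v \right)} = 8 v$
$r{\left(j,x \right)} = \frac{2}{-2 + j + x}$ ($r{\left(j,x \right)} = \frac{2}{-2 + \left(j + x\right)} = \frac{2}{-2 + j + x}$)
$V{\left(K,N \right)} = 12$ ($V{\left(K,N \right)} = 4 - -8 = 4 + 8 = 12$)
$332 + V{\left(r{\left(l{\left(-3 \right)},0 \cdot 4 \right)},7 \right)} = 332 + 12 = 344$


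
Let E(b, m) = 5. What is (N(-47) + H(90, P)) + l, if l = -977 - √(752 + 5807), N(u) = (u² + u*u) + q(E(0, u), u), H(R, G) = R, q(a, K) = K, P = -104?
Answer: 3484 - √6559 ≈ 3403.0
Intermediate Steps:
N(u) = u + 2*u² (N(u) = (u² + u*u) + u = (u² + u²) + u = 2*u² + u = u + 2*u²)
l = -977 - √6559 ≈ -1058.0
(N(-47) + H(90, P)) + l = (-47*(1 + 2*(-47)) + 90) + (-977 - √6559) = (-47*(1 - 94) + 90) + (-977 - √6559) = (-47*(-93) + 90) + (-977 - √6559) = (4371 + 90) + (-977 - √6559) = 4461 + (-977 - √6559) = 3484 - √6559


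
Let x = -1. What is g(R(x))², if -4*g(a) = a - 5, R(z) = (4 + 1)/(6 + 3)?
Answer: 100/81 ≈ 1.2346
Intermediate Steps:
R(z) = 5/9
g(a) = 5/4 - a/4 (g(a) = -(a - 5)/4 = -(-5 + a)/4 = 5/4 - a/4)
g(R(x))² = (5/4 - ¼*5/9)² = (5/4 - 5/36)² = (10/9)² = 100/81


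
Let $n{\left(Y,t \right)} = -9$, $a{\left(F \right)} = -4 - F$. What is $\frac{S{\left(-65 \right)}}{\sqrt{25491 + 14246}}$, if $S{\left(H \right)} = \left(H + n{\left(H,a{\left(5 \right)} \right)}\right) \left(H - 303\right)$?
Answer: $\frac{27232 \sqrt{39737}}{39737} \approx 136.61$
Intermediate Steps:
$S{\left(H \right)} = \left(-303 + H\right) \left(-9 + H\right)$ ($S{\left(H \right)} = \left(H - 9\right) \left(H - 303\right) = \left(-9 + H\right) \left(-303 + H\right) = \left(-303 + H\right) \left(-9 + H\right)$)
$\frac{S{\left(-65 \right)}}{\sqrt{25491 + 14246}} = \frac{2727 + \left(-65\right)^{2} - -20280}{\sqrt{25491 + 14246}} = \frac{2727 + 4225 + 20280}{\sqrt{39737}} = 27232 \frac{\sqrt{39737}}{39737} = \frac{27232 \sqrt{39737}}{39737}$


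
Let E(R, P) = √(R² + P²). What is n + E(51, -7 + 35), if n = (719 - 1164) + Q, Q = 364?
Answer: -81 + √3385 ≈ -22.819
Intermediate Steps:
E(R, P) = √(P² + R²)
n = -81 (n = (719 - 1164) + 364 = -445 + 364 = -81)
n + E(51, -7 + 35) = -81 + √((-7 + 35)² + 51²) = -81 + √(28² + 2601) = -81 + √(784 + 2601) = -81 + √3385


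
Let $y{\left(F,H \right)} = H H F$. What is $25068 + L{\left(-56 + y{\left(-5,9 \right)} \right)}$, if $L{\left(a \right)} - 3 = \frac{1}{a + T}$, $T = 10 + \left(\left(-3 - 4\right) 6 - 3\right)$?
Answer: $\frac{12435215}{496} \approx 25071.0$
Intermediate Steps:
$T = -35$ ($T = 10 - 45 = -35$)
$y{\left(F,H \right)} = F H^{2}$ ($y{\left(F,H \right)} = H^{2} F = F H^{2}$)
$L{\left(a \right)} = 3 + \frac{1}{-35 + a}$ ($L{\left(a \right)} = 3 + \frac{1}{a - 35} = 3 + \frac{1}{-35 + a}$)
$25068 + L{\left(-56 + y{\left(-5,9 \right)} \right)} = 25068 + \frac{-104 + 3 \left(-56 - 5 \cdot 9^{2}\right)}{-35 - \left(56 + 5 \cdot 9^{2}\right)} = 25068 + \frac{-104 + 3 \left(-56 - 405\right)}{-35 - 461} = 25068 + \frac{-104 + 3 \left(-461\right)}{-35 - 461} = 25068 + \frac{-104 - 1383}{-496} = 25068 - - \frac{1487}{496} = 25068 + \frac{1487}{496} = \frac{12435215}{496}$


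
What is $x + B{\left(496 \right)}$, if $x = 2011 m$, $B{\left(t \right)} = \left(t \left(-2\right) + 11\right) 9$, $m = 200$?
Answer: $393371$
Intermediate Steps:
$B{\left(t \right)} = 99 - 18 t$ ($B{\left(t \right)} = \left(- 2 t + 11\right) 9 = \left(11 - 2 t\right) 9 = 99 - 18 t$)
$x = 402200$ ($x = 2011 \cdot 200 = 402200$)
$x + B{\left(496 \right)} = 402200 + \left(99 - 8928\right) = 402200 - 8829 = 393371$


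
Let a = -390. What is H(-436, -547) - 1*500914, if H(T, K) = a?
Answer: -501304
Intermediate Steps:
H(T, K) = -390
H(-436, -547) - 1*500914 = -390 - 1*500914 = -390 - 500914 = -501304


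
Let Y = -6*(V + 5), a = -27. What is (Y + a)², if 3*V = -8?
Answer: 1681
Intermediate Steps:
V = -8/3 (V = (⅓)*(-8) = -8/3 ≈ -2.6667)
Y = -14 (Y = -6*(-8/3 + 5) = -6*7/3 = -14)
(Y + a)² = (-14 - 27)² = (-41)² = 1681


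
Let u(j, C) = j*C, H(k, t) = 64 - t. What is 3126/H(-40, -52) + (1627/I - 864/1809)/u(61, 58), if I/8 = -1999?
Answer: 102155971399/3790839632 ≈ 26.948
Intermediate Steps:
I = -15992 (I = 8*(-1999) = -15992)
u(j, C) = C*j
3126/H(-40, -52) + (1627/I - 864/1809)/u(61, 58) = 3126/(64 - 1*(-52)) + (1627/(-15992) - 864/1809)/((58*61)) = 3126/(64 + 52) + (1627*(-1/15992) - 864*1/1809)/3538 = 3126/116 + (-1627/15992 - 32/67)*(1/3538) = 3126*(1/116) - 620753/1071464*1/3538 = 1563/58 - 620753/3790839632 = 102155971399/3790839632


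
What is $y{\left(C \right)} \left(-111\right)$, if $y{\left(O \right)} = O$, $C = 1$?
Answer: $-111$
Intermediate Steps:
$y{\left(C \right)} \left(-111\right) = 1 \left(-111\right) = -111$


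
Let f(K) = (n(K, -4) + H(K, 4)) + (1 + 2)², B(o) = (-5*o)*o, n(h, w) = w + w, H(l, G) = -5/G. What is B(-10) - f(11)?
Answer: -1999/4 ≈ -499.75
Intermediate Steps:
n(h, w) = 2*w
B(o) = -5*o²
f(K) = -¼ (f(K) = (2*(-4) - 5/4) + (1 + 2)² = (-8 - 5*¼) + 3² = (-8 - 5/4) + 9 = -37/4 + 9 = -¼)
B(-10) - f(11) = -5*(-10)² - 1*(-¼) = -5*100 + ¼ = -500 + ¼ = -1999/4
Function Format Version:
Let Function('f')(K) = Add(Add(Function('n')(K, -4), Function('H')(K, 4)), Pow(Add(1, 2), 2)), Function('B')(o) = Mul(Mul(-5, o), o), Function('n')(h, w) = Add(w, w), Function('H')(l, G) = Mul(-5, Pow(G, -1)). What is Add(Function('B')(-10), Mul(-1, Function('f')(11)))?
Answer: Rational(-1999, 4) ≈ -499.75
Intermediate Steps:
Function('n')(h, w) = Mul(2, w)
Function('B')(o) = Mul(-5, Pow(o, 2))
Function('f')(K) = Rational(-1, 4) (Function('f')(K) = Add(Add(Mul(2, -4), Mul(-5, Pow(4, -1))), Pow(Add(1, 2), 2)) = Add(Add(-8, Mul(-5, Rational(1, 4))), Pow(3, 2)) = Add(Add(-8, Rational(-5, 4)), 9) = Add(Rational(-37, 4), 9) = Rational(-1, 4))
Add(Function('B')(-10), Mul(-1, Function('f')(11))) = Add(Mul(-5, Pow(-10, 2)), Mul(-1, Rational(-1, 4))) = Add(Mul(-5, 100), Rational(1, 4)) = Add(-500, Rational(1, 4)) = Rational(-1999, 4)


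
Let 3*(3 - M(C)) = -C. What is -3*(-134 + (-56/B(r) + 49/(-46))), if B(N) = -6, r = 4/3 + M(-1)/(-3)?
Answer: 17351/46 ≈ 377.20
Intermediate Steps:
M(C) = 3 + C/3 (M(C) = 3 - (-1)*C/3 = 3 + C/3)
r = 4/9 (r = 4/3 + (3 + (⅓)*(-1))/(-3) = 4*(⅓) + (3 - ⅓)*(-⅓) = 4/3 + (8/3)*(-⅓) = 4/3 - 8/9 = 4/9 ≈ 0.44444)
-3*(-134 + (-56/B(r) + 49/(-46))) = -3*(-134 + (-56/(-6) + 49/(-46))) = -3*(-134 + (-56*(-⅙) + 49*(-1/46))) = -3*(-134 + (28/3 - 49/46)) = -3*(-134 + 1141/138) = -3*(-17351/138) = 17351/46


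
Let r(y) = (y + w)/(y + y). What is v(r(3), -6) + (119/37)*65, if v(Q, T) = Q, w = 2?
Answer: 46595/222 ≈ 209.89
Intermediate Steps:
r(y) = (2 + y)/(2*y) (r(y) = (y + 2)/(y + y) = (2 + y)/((2*y)) = (2 + y)*(1/(2*y)) = (2 + y)/(2*y))
v(r(3), -6) + (119/37)*65 = (1/2)*(2 + 3)/3 + (119/37)*65 = (1/2)*(1/3)*5 + (119*(1/37))*65 = 5/6 + (119/37)*65 = 5/6 + 7735/37 = 46595/222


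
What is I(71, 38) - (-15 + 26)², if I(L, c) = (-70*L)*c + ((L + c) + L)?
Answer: -188801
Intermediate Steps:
I(L, c) = c + 2*L - 70*L*c (I(L, c) = -70*L*c + (c + 2*L) = c + 2*L - 70*L*c)
I(71, 38) - (-15 + 26)² = (38 + 2*71 - 70*71*38) - (-15 + 26)² = (38 + 142 - 188860) - 1*11² = -188680 - 1*121 = -188680 - 121 = -188801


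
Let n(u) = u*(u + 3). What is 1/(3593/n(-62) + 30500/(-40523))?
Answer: 148233134/34030139 ≈ 4.3559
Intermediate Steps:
n(u) = u*(3 + u)
1/(3593/n(-62) + 30500/(-40523)) = 1/(3593/((-62*(3 - 62))) + 30500/(-40523)) = 1/(3593/((-62*(-59))) + 30500*(-1/40523)) = 1/(3593/3658 - 30500/40523) = 1/(34030139/148233134) = 148233134/34030139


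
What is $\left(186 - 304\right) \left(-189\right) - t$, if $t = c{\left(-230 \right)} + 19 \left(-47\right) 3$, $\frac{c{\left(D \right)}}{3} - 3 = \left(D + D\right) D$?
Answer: $-292428$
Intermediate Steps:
$c{\left(D \right)} = 9 + 6 D^{2}$ ($c{\left(D \right)} = 9 + 3 \left(D + D\right) D = 9 + 3 \cdot 2 D D = 9 + 3 \cdot 2 D^{2} = 9 + 6 D^{2}$)
$t = 314730$ ($t = \left(9 + 6 \left(-230\right)^{2}\right) + 19 \left(-47\right) 3 = \left(9 + 6 \cdot 52900\right) - 2679 = \left(9 + 317400\right) - 2679 = 317409 - 2679 = 314730$)
$\left(186 - 304\right) \left(-189\right) - t = \left(186 - 304\right) \left(-189\right) - 314730 = \left(-118\right) \left(-189\right) - 314730 = 22302 - 314730 = -292428$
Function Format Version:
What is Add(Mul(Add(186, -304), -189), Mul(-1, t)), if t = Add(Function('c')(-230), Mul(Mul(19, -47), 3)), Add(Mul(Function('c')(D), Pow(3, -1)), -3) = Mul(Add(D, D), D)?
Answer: -292428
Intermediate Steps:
Function('c')(D) = Add(9, Mul(6, Pow(D, 2))) (Function('c')(D) = Add(9, Mul(3, Mul(Add(D, D), D))) = Add(9, Mul(3, Mul(Mul(2, D), D))) = Add(9, Mul(3, Mul(2, Pow(D, 2)))) = Add(9, Mul(6, Pow(D, 2))))
t = 314730 (t = Add(Add(9, Mul(6, Pow(-230, 2))), Mul(Mul(19, -47), 3)) = Add(Add(9, Mul(6, 52900)), Mul(-893, 3)) = Add(Add(9, 317400), -2679) = Add(317409, -2679) = 314730)
Add(Mul(Add(186, -304), -189), Mul(-1, t)) = Add(Mul(Add(186, -304), -189), Mul(-1, 314730)) = Add(Mul(-118, -189), -314730) = Add(22302, -314730) = -292428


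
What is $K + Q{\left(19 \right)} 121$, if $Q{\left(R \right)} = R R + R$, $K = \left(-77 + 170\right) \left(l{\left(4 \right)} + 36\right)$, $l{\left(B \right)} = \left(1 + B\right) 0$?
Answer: $49328$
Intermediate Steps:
$l{\left(B \right)} = 0$
$K = 3348$ ($K = \left(-77 + 170\right) \left(0 + 36\right) = 93 \cdot 36 = 3348$)
$Q{\left(R \right)} = R + R^{2}$ ($Q{\left(R \right)} = R^{2} + R = R + R^{2}$)
$K + Q{\left(19 \right)} 121 = 3348 + 19 \left(1 + 19\right) 121 = 3348 + 19 \cdot 20 \cdot 121 = 3348 + 380 \cdot 121 = 3348 + 45980 = 49328$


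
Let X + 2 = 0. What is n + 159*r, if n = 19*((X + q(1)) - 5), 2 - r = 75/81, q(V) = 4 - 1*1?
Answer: 853/9 ≈ 94.778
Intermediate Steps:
X = -2 (X = -2 + 0 = -2)
q(V) = 3 (q(V) = 4 - 1 = 3)
r = 29/27 (r = 2 - 75/81 = 2 - 1*25/27 = 2 - 25/27 = 29/27 ≈ 1.0741)
n = -76 (n = 19*((-2 + 3) - 5) = 19*(1 - 5) = 19*(-4) = -76)
n + 159*r = -76 + 159*(29/27) = -76 + 1537/9 = 853/9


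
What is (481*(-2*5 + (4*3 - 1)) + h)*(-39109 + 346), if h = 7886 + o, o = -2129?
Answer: -241803594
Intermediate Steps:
h = 5757 (h = 7886 - 2129 = 5757)
(481*(-2*5 + (4*3 - 1)) + h)*(-39109 + 346) = (481*(-2*5 + (4*3 - 1)) + 5757)*(-39109 + 346) = (481*(-10 + (12 - 1)) + 5757)*(-38763) = (481*(-10 + 11) + 5757)*(-38763) = (481*1 + 5757)*(-38763) = (481 + 5757)*(-38763) = 6238*(-38763) = -241803594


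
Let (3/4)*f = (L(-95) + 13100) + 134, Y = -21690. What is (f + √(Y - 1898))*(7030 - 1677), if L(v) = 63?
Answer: 284715364/3 + 10706*I*√5897 ≈ 9.4905e+7 + 8.2213e+5*I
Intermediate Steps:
f = 53188/3 (f = 4*((63 + 13100) + 134)/3 = 4*(13163 + 134)/3 = (4/3)*13297 = 53188/3 ≈ 17729.)
(f + √(Y - 1898))*(7030 - 1677) = (53188/3 + √(-21690 - 1898))*(7030 - 1677) = (53188/3 + √(-23588))*5353 = (53188/3 + 2*I*√5897)*5353 = 284715364/3 + 10706*I*√5897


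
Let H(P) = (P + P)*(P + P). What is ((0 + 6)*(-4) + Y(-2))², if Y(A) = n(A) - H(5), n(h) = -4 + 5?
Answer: 15129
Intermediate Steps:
n(h) = 1
H(P) = 4*P² (H(P) = (2*P)*(2*P) = 4*P²)
Y(A) = -99 (Y(A) = 1 - 4*5² = 1 - 4*25 = 1 - 1*100 = 1 - 100 = -99)
((0 + 6)*(-4) + Y(-2))² = ((0 + 6)*(-4) - 99)² = (6*(-4) - 99)² = (-24 - 99)² = (-123)² = 15129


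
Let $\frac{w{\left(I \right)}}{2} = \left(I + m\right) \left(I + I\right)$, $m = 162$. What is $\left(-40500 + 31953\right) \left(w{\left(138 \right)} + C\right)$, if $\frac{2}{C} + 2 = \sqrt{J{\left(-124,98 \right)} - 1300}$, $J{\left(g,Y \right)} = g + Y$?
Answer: $- \frac{134461401558}{95} + \frac{1221 i \sqrt{1326}}{95} \approx -1.4154 \cdot 10^{9} + 468.02 i$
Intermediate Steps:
$J{\left(g,Y \right)} = Y + g$
$C = \frac{2}{-2 + i \sqrt{1326}}$ ($C = \frac{2}{-2 + \sqrt{\left(98 - 124\right) - 1300}} = \frac{2}{-2 + \sqrt{-26 - 1300}} = \frac{2}{-2 + \sqrt{-1326}} = \frac{2}{-2 + i \sqrt{1326}} \approx -0.0030075 - 0.054758 i$)
$w{\left(I \right)} = 4 I \left(162 + I\right)$ ($w{\left(I \right)} = 2 \left(I + 162\right) \left(I + I\right) = 2 \left(162 + I\right) 2 I = 2 \cdot 2 I \left(162 + I\right) = 4 I \left(162 + I\right)$)
$\left(-40500 + 31953\right) \left(w{\left(138 \right)} + C\right) = \left(-40500 + 31953\right) \left(4 \cdot 138 \left(162 + 138\right) - \left(\frac{2}{665} + \frac{i \sqrt{1326}}{665}\right)\right) = - 8547 \left(4 \cdot 138 \cdot 300 - \left(\frac{2}{665} + \frac{i \sqrt{1326}}{665}\right)\right) = - 8547 \left(165600 - \left(\frac{2}{665} + \frac{i \sqrt{1326}}{665}\right)\right) = - 8547 \left(\frac{110123998}{665} - \frac{i \sqrt{1326}}{665}\right) = - \frac{134461401558}{95} + \frac{1221 i \sqrt{1326}}{95}$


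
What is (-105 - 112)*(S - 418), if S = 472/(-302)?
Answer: 13747818/151 ≈ 91045.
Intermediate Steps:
S = -236/151 (S = 472*(-1/302) = -236/151 ≈ -1.5629)
(-105 - 112)*(S - 418) = (-105 - 112)*(-236/151 - 418) = -217*(-63354/151) = 13747818/151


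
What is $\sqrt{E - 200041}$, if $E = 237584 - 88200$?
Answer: $i \sqrt{50657} \approx 225.07 i$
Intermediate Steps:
$E = 149384$
$\sqrt{E - 200041} = \sqrt{149384 - 200041} = \sqrt{-50657} = i \sqrt{50657}$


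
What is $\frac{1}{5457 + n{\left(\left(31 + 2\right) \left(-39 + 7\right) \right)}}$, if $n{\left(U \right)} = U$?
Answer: $\frac{1}{4401} \approx 0.00022722$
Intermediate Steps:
$\frac{1}{5457 + n{\left(\left(31 + 2\right) \left(-39 + 7\right) \right)}} = \frac{1}{5457 + \left(31 + 2\right) \left(-39 + 7\right)} = \frac{1}{5457 + 33 \left(-32\right)} = \frac{1}{5457 - 1056} = \frac{1}{4401}$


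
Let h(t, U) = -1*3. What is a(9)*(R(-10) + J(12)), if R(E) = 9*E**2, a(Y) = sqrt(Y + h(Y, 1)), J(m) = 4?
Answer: 904*sqrt(6) ≈ 2214.3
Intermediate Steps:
h(t, U) = -3
a(Y) = sqrt(-3 + Y) (a(Y) = sqrt(Y - 3) = sqrt(-3 + Y))
a(9)*(R(-10) + J(12)) = sqrt(-3 + 9)*(9*(-10)**2 + 4) = sqrt(6)*(9*100 + 4) = sqrt(6)*(900 + 4) = sqrt(6)*904 = 904*sqrt(6)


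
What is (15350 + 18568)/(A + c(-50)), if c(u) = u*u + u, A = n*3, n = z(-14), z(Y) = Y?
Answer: 16959/1204 ≈ 14.086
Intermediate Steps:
n = -14
A = -42 (A = -14*3 = -42)
c(u) = u + u² (c(u) = u² + u = u + u²)
(15350 + 18568)/(A + c(-50)) = (15350 + 18568)/(-42 - 50*(1 - 50)) = 33918/(-42 - 50*(-49)) = 33918/(-42 + 2450) = 33918/2408 = 33918*(1/2408) = 16959/1204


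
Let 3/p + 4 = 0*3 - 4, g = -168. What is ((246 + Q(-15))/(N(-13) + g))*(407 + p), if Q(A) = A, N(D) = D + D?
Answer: -751443/1552 ≈ -484.18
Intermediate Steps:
N(D) = 2*D
p = -3/8 (p = 3/(-4 + (0*3 - 4)) = 3/(-4 + (0 - 4)) = 3/(-4 - 4) = 3/(-8) = 3*(-1/8) = -3/8 ≈ -0.37500)
((246 + Q(-15))/(N(-13) + g))*(407 + p) = ((246 - 15)/(2*(-13) - 168))*(407 - 3/8) = (231/(-26 - 168))*(3253/8) = (231/(-194))*(3253/8) = (231*(-1/194))*(3253/8) = -231/194*3253/8 = -751443/1552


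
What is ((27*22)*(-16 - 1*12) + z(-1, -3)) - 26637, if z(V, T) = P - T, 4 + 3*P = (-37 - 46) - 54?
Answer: -43313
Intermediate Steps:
P = -47 (P = -4/3 + ((-37 - 46) - 54)/3 = -4/3 + (-83 - 54)/3 = -4/3 + (⅓)*(-137) = -4/3 - 137/3 = -47)
z(V, T) = -47 - T
((27*22)*(-16 - 1*12) + z(-1, -3)) - 26637 = ((27*22)*(-16 - 1*12) + (-47 - 1*(-3))) - 26637 = (594*(-16 - 12) + (-47 + 3)) - 26637 = (594*(-28) - 44) - 26637 = (-16632 - 44) - 26637 = -16676 - 26637 = -43313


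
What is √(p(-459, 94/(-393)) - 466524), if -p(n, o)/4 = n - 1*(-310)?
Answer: 2*I*√116482 ≈ 682.59*I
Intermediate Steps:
p(n, o) = -1240 - 4*n (p(n, o) = -4*(n - 1*(-310)) = -4*(n + 310) = -4*(310 + n) = -1240 - 4*n)
√(p(-459, 94/(-393)) - 466524) = √((-1240 - 4*(-459)) - 466524) = √((-1240 + 1836) - 466524) = √(596 - 466524) = √(-465928) = 2*I*√116482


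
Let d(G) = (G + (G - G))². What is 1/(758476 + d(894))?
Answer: 1/1557712 ≈ 6.4197e-7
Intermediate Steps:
d(G) = G² (d(G) = (G + 0)² = G²)
1/(758476 + d(894)) = 1/(758476 + 894²) = 1/(758476 + 799236) = 1/1557712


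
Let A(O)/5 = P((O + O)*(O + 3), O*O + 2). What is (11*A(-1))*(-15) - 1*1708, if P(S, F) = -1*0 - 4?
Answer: 1592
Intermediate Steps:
P(S, F) = -4 (P(S, F) = 0 - 4 = -4)
A(O) = -20 (A(O) = 5*(-4) = -20)
(11*A(-1))*(-15) - 1*1708 = (11*(-20))*(-15) - 1*1708 = -220*(-15) - 1708 = 3300 - 1708 = 1592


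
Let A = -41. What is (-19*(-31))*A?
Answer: -24149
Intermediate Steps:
(-19*(-31))*A = -19*(-31)*(-41) = 589*(-41) = -24149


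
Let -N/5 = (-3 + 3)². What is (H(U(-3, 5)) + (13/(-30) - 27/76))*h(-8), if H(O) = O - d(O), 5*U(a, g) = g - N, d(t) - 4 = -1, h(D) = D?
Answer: 6358/285 ≈ 22.309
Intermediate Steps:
N = 0 (N = -5*(-3 + 3)² = -5*0² = -5*0 = 0)
d(t) = 3 (d(t) = 4 - 1 = 3)
U(a, g) = g/5 (U(a, g) = (g - 1*0)/5 = (g + 0)/5 = g/5)
H(O) = -3 + O (H(O) = O - 1*3 = O - 3 = -3 + O)
(H(U(-3, 5)) + (13/(-30) - 27/76))*h(-8) = ((-3 + (⅕)*5) + (13/(-30) - 27/76))*(-8) = ((-3 + 1) + (13*(-1/30) - 27*1/76))*(-8) = (-2 + (-13/30 - 27/76))*(-8) = (-2 - 899/1140)*(-8) = -3179/1140*(-8) = 6358/285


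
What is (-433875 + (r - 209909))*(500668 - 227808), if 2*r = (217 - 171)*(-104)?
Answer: -176315583360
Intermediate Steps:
r = -2392 (r = ((217 - 171)*(-104))/2 = (46*(-104))/2 = (1/2)*(-4784) = -2392)
(-433875 + (r - 209909))*(500668 - 227808) = (-433875 + (-2392 - 209909))*(500668 - 227808) = (-433875 - 212301)*272860 = -646176*272860 = -176315583360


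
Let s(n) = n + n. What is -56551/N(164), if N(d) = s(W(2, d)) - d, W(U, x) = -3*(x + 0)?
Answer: 56551/1148 ≈ 49.260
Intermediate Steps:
W(U, x) = -3*x
s(n) = 2*n
N(d) = -7*d (N(d) = 2*(-3*d) - d = -6*d - d = -7*d)
-56551/N(164) = -56551/((-7*164)) = -56551/(-1148) = -56551*(-1/1148) = 56551/1148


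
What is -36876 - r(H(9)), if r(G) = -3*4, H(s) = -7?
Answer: -36864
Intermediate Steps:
r(G) = -12
-36876 - r(H(9)) = -36876 - 1*(-12) = -36876 + 12 = -36864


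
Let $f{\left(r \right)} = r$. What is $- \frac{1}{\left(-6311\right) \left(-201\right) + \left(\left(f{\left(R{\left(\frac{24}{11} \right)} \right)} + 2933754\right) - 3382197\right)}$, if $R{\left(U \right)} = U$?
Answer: $- \frac{11}{9020772} \approx -1.2194 \cdot 10^{-6}$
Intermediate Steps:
$- \frac{1}{\left(-6311\right) \left(-201\right) + \left(\left(f{\left(R{\left(\frac{24}{11} \right)} \right)} + 2933754\right) - 3382197\right)} = - \frac{1}{\left(-6311\right) \left(-201\right) - \left(448443 - \frac{24}{11}\right)} = - \frac{1}{1268511 + \left(\left(24 \cdot \frac{1}{11} + 2933754\right) - 3382197\right)} = - \frac{1}{1268511 + \left(\left(\frac{24}{11} + 2933754\right) - 3382197\right)} = - \frac{1}{1268511 + \left(\frac{32271318}{11} - 3382197\right)} = - \frac{1}{1268511 - \frac{4932849}{11}} = - \frac{1}{\frac{9020772}{11}} = \left(-1\right) \frac{11}{9020772} = - \frac{11}{9020772}$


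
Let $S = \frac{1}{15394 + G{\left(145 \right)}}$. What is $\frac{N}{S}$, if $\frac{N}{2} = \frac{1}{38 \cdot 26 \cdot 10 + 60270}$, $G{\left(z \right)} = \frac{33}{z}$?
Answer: $\frac{2232163}{5085875} \approx 0.43889$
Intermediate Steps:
$N = \frac{1}{35075}$ ($N = \frac{2}{38 \cdot 26 \cdot 10 + 60270} = \frac{2}{988 \cdot 10 + 60270} = \frac{2}{9880 + 60270} = \frac{2}{70150} = 2 \cdot \frac{1}{70150} = \frac{1}{35075} \approx 2.851 \cdot 10^{-5}$)
$S = \frac{145}{2232163}$ ($S = \frac{1}{15394 + \frac{33}{145}} = \frac{1}{\frac{2232163}{145}} = \frac{145}{2232163} \approx 6.4959 \cdot 10^{-5}$)
$\frac{N}{S} = \frac{1}{35075 \cdot \frac{145}{2232163}} = \frac{1}{35075} \cdot \frac{2232163}{145} = \frac{2232163}{5085875}$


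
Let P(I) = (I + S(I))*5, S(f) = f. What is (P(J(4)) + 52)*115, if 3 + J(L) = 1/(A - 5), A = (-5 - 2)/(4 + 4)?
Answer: 109710/47 ≈ 2334.3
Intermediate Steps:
A = -7/8 ≈ -0.87500
J(L) = -149/47 (J(L) = -3 + 1/(-7/8 - 5) = -3 + 1/(-47/8) = -3 - 8/47 = -149/47)
P(I) = 10*I (P(I) = (I + I)*5 = (2*I)*5 = 10*I)
(P(J(4)) + 52)*115 = (10*(-149/47) + 52)*115 = (-1490/47 + 52)*115 = (954/47)*115 = 109710/47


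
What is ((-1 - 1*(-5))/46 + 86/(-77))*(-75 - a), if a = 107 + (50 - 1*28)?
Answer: 372096/1771 ≈ 210.10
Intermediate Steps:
a = 129 (a = 107 + (50 - 28) = 107 + 22 = 129)
((-1 - 1*(-5))/46 + 86/(-77))*(-75 - a) = ((-1 - 1*(-5))/46 + 86/(-77))*(-75 - 1*129) = ((-1 + 5)*(1/46) + 86*(-1/77))*(-75 - 129) = (4*(1/46) - 86/77)*(-204) = (2/23 - 86/77)*(-204) = -1824/1771*(-204) = 372096/1771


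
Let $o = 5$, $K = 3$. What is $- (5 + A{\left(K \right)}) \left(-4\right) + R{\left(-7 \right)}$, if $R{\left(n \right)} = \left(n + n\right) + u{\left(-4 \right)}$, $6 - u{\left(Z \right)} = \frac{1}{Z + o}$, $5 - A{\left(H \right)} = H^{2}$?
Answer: $-5$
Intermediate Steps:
$A{\left(H \right)} = 5 - H^{2}$
$u{\left(Z \right)} = 6 - \frac{1}{5 + Z}$ ($u{\left(Z \right)} = 6 - \frac{1}{Z + 5} = 6 - \frac{1}{5 + Z}$)
$R{\left(n \right)} = 5 + 2 n$ ($R{\left(n \right)} = \left(n + n\right) + \frac{29 + 6 \left(-4\right)}{5 - 4} = 2 n + \frac{29 - 24}{1} = 2 n + 1 \cdot 5 = 2 n + 5 = 5 + 2 n$)
$- (5 + A{\left(K \right)}) \left(-4\right) + R{\left(-7 \right)} = - (5 + \left(5 - 3^{2}\right)) \left(-4\right) + \left(5 + 2 \left(-7\right)\right) = - (5 + \left(5 - 9\right)) \left(-4\right) + \left(5 - 14\right) = - (5 + \left(5 - 9\right)) \left(-4\right) - 9 = - (5 - 4) \left(-4\right) - 9 = \left(-1\right) 1 \left(-4\right) - 9 = \left(-1\right) \left(-4\right) - 9 = 4 - 9 = -5$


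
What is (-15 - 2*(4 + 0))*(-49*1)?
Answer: 1127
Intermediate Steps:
(-15 - 2*(4 + 0))*(-49*1) = (-15 - 2*4)*(-49) = (-15 - 8)*(-49) = -23*(-49) = 1127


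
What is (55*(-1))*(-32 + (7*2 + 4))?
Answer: 770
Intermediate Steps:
(55*(-1))*(-32 + (7*2 + 4)) = -55*(-32 + (14 + 4)) = -55*(-32 + 18) = -55*(-14) = 770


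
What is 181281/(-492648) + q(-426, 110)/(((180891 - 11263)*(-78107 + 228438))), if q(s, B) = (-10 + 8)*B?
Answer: -385227374080039/1046891240318872 ≈ -0.36797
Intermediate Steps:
q(s, B) = -2*B
181281/(-492648) + q(-426, 110)/(((180891 - 11263)*(-78107 + 228438))) = 181281/(-492648) + (-2*110)/(((180891 - 11263)*(-78107 + 228438))) = 181281*(-1/492648) - 220/(169628*150331) = -60427/164216 - 220/25500346868 = -60427/164216 - 220*1/25500346868 = -60427/164216 - 55/6375086717 = -385227374080039/1046891240318872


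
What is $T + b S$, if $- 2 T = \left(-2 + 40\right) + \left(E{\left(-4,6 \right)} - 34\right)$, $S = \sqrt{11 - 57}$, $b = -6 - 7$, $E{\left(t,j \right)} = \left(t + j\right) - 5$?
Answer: $- \frac{1}{2} - 13 i \sqrt{46} \approx -0.5 - 88.17 i$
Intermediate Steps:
$E{\left(t,j \right)} = -5 + j + t$ ($E{\left(t,j \right)} = \left(j + t\right) - 5 = -5 + j + t$)
$b = -13$
$S = i \sqrt{46}$ ($S = \sqrt{-46} = i \sqrt{46} \approx 6.7823 i$)
$T = - \frac{1}{2}$ ($T = - \frac{\left(-2 + 40\right) - 37}{2} = - \frac{38 - 37}{2} = \left(- \frac{1}{2}\right) 1 = - \frac{1}{2} \approx -0.5$)
$T + b S = - \frac{1}{2} - 13 i \sqrt{46}$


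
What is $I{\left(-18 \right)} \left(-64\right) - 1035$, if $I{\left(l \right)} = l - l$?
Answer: $-1035$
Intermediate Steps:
$I{\left(l \right)} = 0$
$I{\left(-18 \right)} \left(-64\right) - 1035 = 0 \left(-64\right) - 1035 = 0 - 1035 = -1035$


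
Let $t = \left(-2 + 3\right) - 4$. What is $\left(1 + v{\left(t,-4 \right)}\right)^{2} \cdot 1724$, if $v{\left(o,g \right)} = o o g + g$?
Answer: $2622204$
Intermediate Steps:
$t = -3$ ($t = 1 - 4 = -3$)
$v{\left(o,g \right)} = g + g o^{2}$ ($v{\left(o,g \right)} = o^{2} g + g = g o^{2} + g = g + g o^{2}$)
$\left(1 + v{\left(t,-4 \right)}\right)^{2} \cdot 1724 = \left(1 - 4 \left(1 + \left(-3\right)^{2}\right)\right)^{2} \cdot 1724 = \left(1 - 4 \left(1 + 9\right)\right)^{2} \cdot 1724 = \left(1 - 40\right)^{2} \cdot 1724 = \left(-39\right)^{2} \cdot 1724 = 1521 \cdot 1724 = 2622204$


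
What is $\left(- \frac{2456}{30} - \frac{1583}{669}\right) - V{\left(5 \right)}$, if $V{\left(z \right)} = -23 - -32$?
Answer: $- \frac{311864}{3345} \approx -93.233$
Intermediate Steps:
$V{\left(z \right)} = 9$ ($V{\left(z \right)} = -23 + 32 = 9$)
$\left(- \frac{2456}{30} - \frac{1583}{669}\right) - V{\left(5 \right)} = \left(- \frac{2456}{30} - \frac{1583}{669}\right) - 9 = \left(\left(-2456\right) \frac{1}{30} - \frac{1583}{669}\right) - 9 = \left(- \frac{1228}{15} - \frac{1583}{669}\right) - 9 = - \frac{281759}{3345} - 9 = - \frac{311864}{3345}$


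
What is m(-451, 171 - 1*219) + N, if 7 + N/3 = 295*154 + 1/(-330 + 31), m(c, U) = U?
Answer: 40730076/299 ≈ 1.3622e+5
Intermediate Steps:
N = 40744428/299 (N = -21 + 3*(295*154 + 1/(-330 + 31)) = -21 + 3*(45430 + 1/(-299)) = -21 + 3*(45430 - 1/299) = -21 + 3*(13583569/299) = -21 + 40750707/299 = 40744428/299 ≈ 1.3627e+5)
m(-451, 171 - 1*219) + N = (171 - 1*219) + 40744428/299 = (171 - 219) + 40744428/299 = -48 + 40744428/299 = 40730076/299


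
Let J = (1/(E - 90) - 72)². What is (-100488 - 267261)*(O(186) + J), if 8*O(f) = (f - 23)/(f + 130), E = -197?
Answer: -397013057289588303/208228832 ≈ -1.9066e+9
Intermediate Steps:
O(f) = (-23 + f)/(8*(130 + f)) (O(f) = ((f - 23)/(f + 130))/8 = ((-23 + f)/(130 + f))/8 = (-23 + f)/(8*(130 + f)))
J = 427042225/82369 (J = (1/(-197 - 90) - 72)² = (1/(-287) - 72)² = (-1/287 - 72)² = (-20665/287)² = 427042225/82369 ≈ 5184.5)
(-100488 - 267261)*(O(186) + J) = (-100488 - 267261)*((-23 + 186)/(8*(130 + 186)) + 427042225/82369) = -367749*((⅛)*163/316 + 427042225/82369) = -367749*((⅛)*(1/316)*163 + 427042225/82369) = -367749*(163/2528 + 427042225/82369) = -367749*1079576170947/208228832 = -397013057289588303/208228832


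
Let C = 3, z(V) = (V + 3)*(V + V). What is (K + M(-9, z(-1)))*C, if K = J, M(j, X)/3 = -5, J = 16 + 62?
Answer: 189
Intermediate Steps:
z(V) = 2*V*(3 + V) (z(V) = (3 + V)*(2*V) = 2*V*(3 + V))
J = 78
M(j, X) = -15 (M(j, X) = 3*(-5) = -15)
K = 78
(K + M(-9, z(-1)))*C = (78 - 15)*3 = 63*3 = 189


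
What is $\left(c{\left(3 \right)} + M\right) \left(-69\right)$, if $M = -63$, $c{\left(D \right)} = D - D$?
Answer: $4347$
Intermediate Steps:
$c{\left(D \right)} = 0$
$\left(c{\left(3 \right)} + M\right) \left(-69\right) = \left(0 - 63\right) \left(-69\right) = \left(-63\right) \left(-69\right) = 4347$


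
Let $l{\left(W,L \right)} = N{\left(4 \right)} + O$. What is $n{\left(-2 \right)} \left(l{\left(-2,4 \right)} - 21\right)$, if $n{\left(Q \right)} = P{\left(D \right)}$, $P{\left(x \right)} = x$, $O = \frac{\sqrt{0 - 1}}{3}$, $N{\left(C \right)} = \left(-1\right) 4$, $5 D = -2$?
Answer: $10 - \frac{2 i}{15} \approx 10.0 - 0.13333 i$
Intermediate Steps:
$D = - \frac{2}{5}$ ($D = \frac{1}{5} \left(-2\right) = - \frac{2}{5} \approx -0.4$)
$N{\left(C \right)} = -4$
$O = \frac{i}{3}$ ($O = \sqrt{-1} \cdot \frac{1}{3} = i \frac{1}{3} = \frac{i}{3} \approx 0.33333 i$)
$n{\left(Q \right)} = - \frac{2}{5}$
$l{\left(W,L \right)} = -4 + \frac{i}{3}$
$n{\left(-2 \right)} \left(l{\left(-2,4 \right)} - 21\right) = - \frac{2 \left(\left(-4 + \frac{i}{3}\right) - 21\right)}{5} = - \frac{2 \left(-25 + \frac{i}{3}\right)}{5} = 10 - \frac{2 i}{15}$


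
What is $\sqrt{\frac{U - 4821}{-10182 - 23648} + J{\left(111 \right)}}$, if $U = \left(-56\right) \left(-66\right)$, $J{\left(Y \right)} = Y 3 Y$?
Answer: $\frac{3 \sqrt{188013520042}}{6766} \approx 192.26$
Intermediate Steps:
$J{\left(Y \right)} = 3 Y^{2}$ ($J{\left(Y \right)} = 3 Y Y = 3 Y^{2}$)
$U = 3696$
$\sqrt{\frac{U - 4821}{-10182 - 23648} + J{\left(111 \right)}} = \sqrt{\frac{3696 - 4821}{-10182 - 23648} + 3 \cdot 111^{2}} = \sqrt{- \frac{1125}{-33830} + 3 \cdot 12321} = \sqrt{\left(-1125\right) \left(- \frac{1}{33830}\right) + 36963} = \sqrt{\frac{225}{6766} + 36963} = \sqrt{\frac{250091883}{6766}} = \frac{3 \sqrt{188013520042}}{6766}$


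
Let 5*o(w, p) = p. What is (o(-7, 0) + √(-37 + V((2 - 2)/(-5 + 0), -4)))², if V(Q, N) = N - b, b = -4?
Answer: -37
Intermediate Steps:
o(w, p) = p/5
V(Q, N) = 4 + N (V(Q, N) = N - 1*(-4) = N + 4 = 4 + N)
(o(-7, 0) + √(-37 + V((2 - 2)/(-5 + 0), -4)))² = ((⅕)*0 + √(-37 + (4 - 4)))² = (0 + √(-37 + 0))² = (0 + √(-37))² = (0 + I*√37)² = (I*√37)² = -37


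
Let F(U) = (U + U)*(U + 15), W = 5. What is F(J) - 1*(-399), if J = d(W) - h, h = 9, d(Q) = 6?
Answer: 327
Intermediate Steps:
J = -3 (J = 6 - 1*9 = 6 - 9 = -3)
F(U) = 2*U*(15 + U) (F(U) = (2*U)*(15 + U) = 2*U*(15 + U))
F(J) - 1*(-399) = 2*(-3)*(15 - 3) - 1*(-399) = 2*(-3)*12 + 399 = -72 + 399 = 327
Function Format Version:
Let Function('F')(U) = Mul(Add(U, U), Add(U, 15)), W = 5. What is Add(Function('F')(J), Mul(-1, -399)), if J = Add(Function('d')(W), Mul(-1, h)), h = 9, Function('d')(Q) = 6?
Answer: 327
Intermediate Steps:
J = -3 (J = Add(6, Mul(-1, 9)) = Add(6, -9) = -3)
Function('F')(U) = Mul(2, U, Add(15, U)) (Function('F')(U) = Mul(Mul(2, U), Add(15, U)) = Mul(2, U, Add(15, U)))
Add(Function('F')(J), Mul(-1, -399)) = Add(Mul(2, -3, Add(15, -3)), Mul(-1, -399)) = Add(Mul(2, -3, 12), 399) = Add(-72, 399) = 327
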